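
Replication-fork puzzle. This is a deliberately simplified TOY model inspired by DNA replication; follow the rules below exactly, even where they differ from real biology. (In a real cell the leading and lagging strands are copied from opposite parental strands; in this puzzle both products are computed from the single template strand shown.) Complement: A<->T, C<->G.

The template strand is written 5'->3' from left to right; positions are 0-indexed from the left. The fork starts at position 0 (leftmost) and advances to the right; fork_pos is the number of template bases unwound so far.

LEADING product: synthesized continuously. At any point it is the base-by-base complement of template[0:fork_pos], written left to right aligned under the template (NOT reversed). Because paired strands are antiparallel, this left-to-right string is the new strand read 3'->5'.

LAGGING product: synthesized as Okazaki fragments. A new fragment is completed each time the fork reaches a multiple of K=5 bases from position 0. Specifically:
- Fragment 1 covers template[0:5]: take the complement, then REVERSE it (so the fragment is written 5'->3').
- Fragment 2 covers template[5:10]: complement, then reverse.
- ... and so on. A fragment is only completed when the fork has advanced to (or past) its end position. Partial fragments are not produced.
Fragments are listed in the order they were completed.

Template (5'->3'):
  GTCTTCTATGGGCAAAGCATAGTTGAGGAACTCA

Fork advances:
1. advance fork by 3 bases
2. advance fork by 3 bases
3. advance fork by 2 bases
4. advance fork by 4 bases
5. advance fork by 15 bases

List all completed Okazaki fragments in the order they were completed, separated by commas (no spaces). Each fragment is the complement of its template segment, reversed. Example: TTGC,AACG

Answer: AAGAC,CATAG,TTGCC,ATGCT,CAACT

Derivation:
Step 1: advance 3 -> fork_pos = 0 + 3 = 3. Next multiple of 5 is 5 (not reached); still 0 fragment(s).
Step 2: advance 3 -> fork_pos = 3 + 3 = 6. Reached multiple(s) of 5: 5 -> fragment 1 completed (1 total).
Step 3: advance 2 -> fork_pos = 6 + 2 = 8. Next multiple of 5 is 10 (not reached); still 1 fragment(s).
Step 4: advance 4 -> fork_pos = 8 + 4 = 12. Reached multiple(s) of 5: 10 -> fragment 2 completed (2 total).
Step 5: advance 15 -> fork_pos = 12 + 15 = 27. Reached multiple(s) of 5: 15, 20, 25 -> fragments 3-5 completed (5 total).
Final fork_pos = 27, so 5 fragment(s) are complete. Build each: template segment -> complement -> reverse.
Fragment 1: template[0:5] = GTCTT -> complement CAGAA -> reversed AAGAC
Fragment 2: template[5:10] = CTATG -> complement GATAC -> reversed CATAG
Fragment 3: template[10:15] = GGCAA -> complement CCGTT -> reversed TTGCC
Fragment 4: template[15:20] = AGCAT -> complement TCGTA -> reversed ATGCT
Fragment 5: template[20:25] = AGTTG -> complement TCAAC -> reversed CAACT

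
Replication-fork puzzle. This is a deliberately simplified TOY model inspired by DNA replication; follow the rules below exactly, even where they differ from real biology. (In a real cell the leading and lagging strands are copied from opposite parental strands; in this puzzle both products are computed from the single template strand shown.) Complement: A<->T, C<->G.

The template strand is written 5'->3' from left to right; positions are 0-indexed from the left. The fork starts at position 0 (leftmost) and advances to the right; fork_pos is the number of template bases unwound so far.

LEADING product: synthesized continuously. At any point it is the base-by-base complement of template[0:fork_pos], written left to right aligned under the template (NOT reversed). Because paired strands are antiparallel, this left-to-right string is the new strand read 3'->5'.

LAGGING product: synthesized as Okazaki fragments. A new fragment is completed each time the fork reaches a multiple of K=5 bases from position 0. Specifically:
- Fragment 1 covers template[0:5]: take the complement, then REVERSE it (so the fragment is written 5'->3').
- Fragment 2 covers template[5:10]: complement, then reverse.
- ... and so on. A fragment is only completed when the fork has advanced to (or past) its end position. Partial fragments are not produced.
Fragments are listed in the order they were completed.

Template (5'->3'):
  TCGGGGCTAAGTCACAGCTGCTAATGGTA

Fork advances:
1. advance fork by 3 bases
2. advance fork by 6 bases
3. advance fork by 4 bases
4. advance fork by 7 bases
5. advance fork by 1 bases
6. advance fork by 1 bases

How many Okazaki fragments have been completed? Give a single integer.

Answer: 4

Derivation:
Step 1: advance 3 -> fork_pos = 0 + 3 = 3. Next multiple of 5 is 5 (not reached); still 0 fragment(s).
Step 2: advance 6 -> fork_pos = 3 + 6 = 9. Reached multiple(s) of 5: 5 -> fragment 1 completed (1 total).
Step 3: advance 4 -> fork_pos = 9 + 4 = 13. Reached multiple(s) of 5: 10 -> fragment 2 completed (2 total).
Step 4: advance 7 -> fork_pos = 13 + 7 = 20. Reached multiple(s) of 5: 15, 20 -> fragments 3-4 completed (4 total).
Step 5: advance 1 -> fork_pos = 20 + 1 = 21. Next multiple of 5 is 25 (not reached); still 4 fragment(s).
Step 6: advance 1 -> fork_pos = 21 + 1 = 22. Next multiple of 5 is 25 (not reached); still 4 fragment(s).
Check: final fork_pos = 22; the multiples of 5 that are <= 22 are 5..20 -> 22 // 5 = 4 completed fragment(s).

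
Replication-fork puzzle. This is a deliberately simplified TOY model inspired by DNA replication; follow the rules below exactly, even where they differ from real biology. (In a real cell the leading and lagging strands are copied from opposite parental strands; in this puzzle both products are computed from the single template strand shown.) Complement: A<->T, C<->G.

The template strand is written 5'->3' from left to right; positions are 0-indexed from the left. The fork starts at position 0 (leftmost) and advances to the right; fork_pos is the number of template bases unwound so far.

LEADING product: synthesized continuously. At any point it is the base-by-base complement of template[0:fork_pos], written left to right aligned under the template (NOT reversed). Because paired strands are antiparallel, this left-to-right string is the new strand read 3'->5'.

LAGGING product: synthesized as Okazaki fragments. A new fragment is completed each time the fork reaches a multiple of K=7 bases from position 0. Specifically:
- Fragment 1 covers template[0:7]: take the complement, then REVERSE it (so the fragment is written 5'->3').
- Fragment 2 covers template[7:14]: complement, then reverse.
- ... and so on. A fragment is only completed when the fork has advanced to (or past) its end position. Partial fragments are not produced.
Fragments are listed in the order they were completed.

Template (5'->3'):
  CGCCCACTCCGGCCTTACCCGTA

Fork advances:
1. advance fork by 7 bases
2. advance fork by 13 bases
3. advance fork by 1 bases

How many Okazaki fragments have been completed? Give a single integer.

Answer: 3

Derivation:
Step 1: advance 7 -> fork_pos = 0 + 7 = 7. Reached multiple(s) of 7: 7 -> fragment 1 completed (1 total).
Step 2: advance 13 -> fork_pos = 7 + 13 = 20. Reached multiple(s) of 7: 14 -> fragment 2 completed (2 total).
Step 3: advance 1 -> fork_pos = 20 + 1 = 21. Reached multiple(s) of 7: 21 -> fragment 3 completed (3 total).
Check: final fork_pos = 21; the multiples of 7 that are <= 21 are 7..21 -> 21 // 7 = 3 completed fragment(s).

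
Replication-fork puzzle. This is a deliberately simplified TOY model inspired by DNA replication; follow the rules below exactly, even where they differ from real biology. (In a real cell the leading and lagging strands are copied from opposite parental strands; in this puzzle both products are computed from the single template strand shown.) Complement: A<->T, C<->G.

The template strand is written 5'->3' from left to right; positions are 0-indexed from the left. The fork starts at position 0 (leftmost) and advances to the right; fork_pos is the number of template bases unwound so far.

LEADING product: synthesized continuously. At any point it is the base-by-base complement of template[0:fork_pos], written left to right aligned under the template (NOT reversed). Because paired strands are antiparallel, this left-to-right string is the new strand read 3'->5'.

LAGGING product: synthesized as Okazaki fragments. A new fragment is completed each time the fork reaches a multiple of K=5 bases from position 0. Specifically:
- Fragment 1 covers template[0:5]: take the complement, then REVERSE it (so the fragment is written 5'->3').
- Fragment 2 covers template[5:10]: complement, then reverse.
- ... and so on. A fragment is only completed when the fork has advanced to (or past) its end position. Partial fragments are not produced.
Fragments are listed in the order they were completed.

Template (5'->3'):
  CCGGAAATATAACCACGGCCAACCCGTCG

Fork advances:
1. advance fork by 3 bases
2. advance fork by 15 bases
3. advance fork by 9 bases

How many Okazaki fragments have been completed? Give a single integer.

Answer: 5

Derivation:
Step 1: advance 3 -> fork_pos = 0 + 3 = 3. Next multiple of 5 is 5 (not reached); still 0 fragment(s).
Step 2: advance 15 -> fork_pos = 3 + 15 = 18. Reached multiple(s) of 5: 5, 10, 15 -> fragments 1-3 completed (3 total).
Step 3: advance 9 -> fork_pos = 18 + 9 = 27. Reached multiple(s) of 5: 20, 25 -> fragments 4-5 completed (5 total).
Check: final fork_pos = 27; the multiples of 5 that are <= 27 are 5..25 -> 27 // 5 = 5 completed fragment(s).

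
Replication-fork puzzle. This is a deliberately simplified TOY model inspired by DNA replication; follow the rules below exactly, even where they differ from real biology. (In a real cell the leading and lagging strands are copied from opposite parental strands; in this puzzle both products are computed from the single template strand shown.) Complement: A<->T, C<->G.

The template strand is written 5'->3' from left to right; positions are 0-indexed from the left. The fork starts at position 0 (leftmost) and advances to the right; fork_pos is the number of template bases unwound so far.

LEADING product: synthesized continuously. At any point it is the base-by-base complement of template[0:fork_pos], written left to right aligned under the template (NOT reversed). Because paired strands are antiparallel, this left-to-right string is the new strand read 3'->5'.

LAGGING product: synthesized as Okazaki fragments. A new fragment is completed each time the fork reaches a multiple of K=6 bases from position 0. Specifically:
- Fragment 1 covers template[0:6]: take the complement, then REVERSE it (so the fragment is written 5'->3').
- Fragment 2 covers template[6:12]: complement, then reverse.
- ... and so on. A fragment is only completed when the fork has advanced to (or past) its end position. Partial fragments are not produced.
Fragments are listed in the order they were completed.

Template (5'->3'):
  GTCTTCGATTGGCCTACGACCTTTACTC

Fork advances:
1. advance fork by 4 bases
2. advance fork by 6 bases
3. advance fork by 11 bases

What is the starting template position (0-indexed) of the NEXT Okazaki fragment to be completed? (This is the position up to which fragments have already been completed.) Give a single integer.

Step 1: advance 4 -> fork_pos = 0 + 4 = 4. Next multiple of 6 is 6 (not reached); still 0 fragment(s).
Step 2: advance 6 -> fork_pos = 4 + 6 = 10. Reached multiple(s) of 6: 6 -> fragment 1 completed (1 total).
Step 3: advance 11 -> fork_pos = 10 + 11 = 21. Reached multiple(s) of 6: 12, 18 -> fragments 2-3 completed (3 total).
3 fragment(s) completed, covering template[0:18] (3 x 6 = 18). The next fragment, fragment 4, covers template[18:24], so it starts at position 18.

Answer: 18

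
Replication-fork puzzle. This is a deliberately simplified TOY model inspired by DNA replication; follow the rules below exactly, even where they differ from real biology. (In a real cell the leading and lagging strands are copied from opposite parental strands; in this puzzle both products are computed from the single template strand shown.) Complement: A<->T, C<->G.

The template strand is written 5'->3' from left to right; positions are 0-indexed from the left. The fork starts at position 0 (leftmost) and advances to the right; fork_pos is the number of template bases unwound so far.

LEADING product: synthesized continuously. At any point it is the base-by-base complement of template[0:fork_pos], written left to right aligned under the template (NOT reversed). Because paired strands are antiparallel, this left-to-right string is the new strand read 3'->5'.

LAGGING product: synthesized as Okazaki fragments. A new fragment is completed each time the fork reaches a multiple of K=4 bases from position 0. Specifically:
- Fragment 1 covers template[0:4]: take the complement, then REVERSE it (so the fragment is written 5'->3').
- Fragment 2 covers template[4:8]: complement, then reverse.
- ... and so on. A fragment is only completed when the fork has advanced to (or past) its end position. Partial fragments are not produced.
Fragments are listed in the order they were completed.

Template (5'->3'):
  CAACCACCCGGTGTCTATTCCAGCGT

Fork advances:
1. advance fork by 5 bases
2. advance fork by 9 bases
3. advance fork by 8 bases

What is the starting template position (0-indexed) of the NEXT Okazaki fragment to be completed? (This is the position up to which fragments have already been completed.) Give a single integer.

Answer: 20

Derivation:
Step 1: advance 5 -> fork_pos = 0 + 5 = 5. Reached multiple(s) of 4: 4 -> fragment 1 completed (1 total).
Step 2: advance 9 -> fork_pos = 5 + 9 = 14. Reached multiple(s) of 4: 8, 12 -> fragments 2-3 completed (3 total).
Step 3: advance 8 -> fork_pos = 14 + 8 = 22. Reached multiple(s) of 4: 16, 20 -> fragments 4-5 completed (5 total).
5 fragment(s) completed, covering template[0:20] (5 x 4 = 20). The next fragment, fragment 6, covers template[20:24], so it starts at position 20.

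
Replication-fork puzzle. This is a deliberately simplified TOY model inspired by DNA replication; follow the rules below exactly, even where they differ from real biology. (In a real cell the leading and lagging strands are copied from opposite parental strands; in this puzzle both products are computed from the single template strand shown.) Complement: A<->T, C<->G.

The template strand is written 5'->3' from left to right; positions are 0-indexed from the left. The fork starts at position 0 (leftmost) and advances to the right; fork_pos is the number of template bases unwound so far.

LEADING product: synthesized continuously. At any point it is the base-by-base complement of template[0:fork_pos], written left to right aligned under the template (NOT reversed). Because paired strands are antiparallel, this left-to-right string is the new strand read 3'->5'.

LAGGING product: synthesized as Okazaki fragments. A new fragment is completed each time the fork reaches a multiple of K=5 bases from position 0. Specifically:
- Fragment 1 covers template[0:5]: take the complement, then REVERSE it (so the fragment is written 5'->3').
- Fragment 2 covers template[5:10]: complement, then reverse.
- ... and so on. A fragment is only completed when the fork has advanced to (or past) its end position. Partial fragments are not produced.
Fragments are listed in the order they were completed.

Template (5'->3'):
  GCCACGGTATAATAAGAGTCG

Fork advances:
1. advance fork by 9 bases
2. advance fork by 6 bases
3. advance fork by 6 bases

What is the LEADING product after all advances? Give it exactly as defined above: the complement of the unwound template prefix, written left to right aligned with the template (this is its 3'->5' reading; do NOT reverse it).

Step 1: advance 9 -> fork_pos = 0 + 9 = 9.
Step 2: advance 6 -> fork_pos = 9 + 6 = 15.
Step 3: advance 6 -> fork_pos = 15 + 6 = 21.
Unwound prefix: template[0:21] = GCCACGGTATAATAAGAGTCG
Complement it base by base (A<->T, C<->G), keeping left-to-right order:
  [0:5] GCCAC -> CGGTG
  [5:10] GGTAT -> CCATA
  [10:15] AATAA -> TTATT
  [15:20] GAGTC -> CTCAG
  [20:21] G -> C
Concatenate: CGGTGCCATATTATTCTCAGC (length 21; written aligned with the template, i.e. 3'->5').

Answer: CGGTGCCATATTATTCTCAGC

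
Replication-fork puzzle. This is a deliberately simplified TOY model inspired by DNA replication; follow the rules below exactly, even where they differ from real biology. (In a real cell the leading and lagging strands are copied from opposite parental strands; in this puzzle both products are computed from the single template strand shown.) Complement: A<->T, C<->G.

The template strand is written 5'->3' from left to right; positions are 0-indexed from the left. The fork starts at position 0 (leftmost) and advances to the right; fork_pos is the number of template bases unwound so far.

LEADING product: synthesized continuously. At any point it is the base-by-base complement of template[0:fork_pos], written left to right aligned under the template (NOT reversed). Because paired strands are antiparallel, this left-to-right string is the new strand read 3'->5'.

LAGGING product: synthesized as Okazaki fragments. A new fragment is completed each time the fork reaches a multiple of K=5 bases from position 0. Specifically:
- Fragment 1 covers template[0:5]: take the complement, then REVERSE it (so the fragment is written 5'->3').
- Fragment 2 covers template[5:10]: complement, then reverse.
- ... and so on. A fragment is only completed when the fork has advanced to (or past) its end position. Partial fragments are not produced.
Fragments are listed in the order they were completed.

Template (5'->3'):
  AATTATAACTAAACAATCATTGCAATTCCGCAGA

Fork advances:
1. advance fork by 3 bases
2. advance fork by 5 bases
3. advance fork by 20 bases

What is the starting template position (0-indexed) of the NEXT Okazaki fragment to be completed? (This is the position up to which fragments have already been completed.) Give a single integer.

Answer: 25

Derivation:
Step 1: advance 3 -> fork_pos = 0 + 3 = 3. Next multiple of 5 is 5 (not reached); still 0 fragment(s).
Step 2: advance 5 -> fork_pos = 3 + 5 = 8. Reached multiple(s) of 5: 5 -> fragment 1 completed (1 total).
Step 3: advance 20 -> fork_pos = 8 + 20 = 28. Reached multiple(s) of 5: 10, 15, 20, 25 -> fragments 2-5 completed (5 total).
5 fragment(s) completed, covering template[0:25] (5 x 5 = 25). The next fragment, fragment 6, covers template[25:30], so it starts at position 25.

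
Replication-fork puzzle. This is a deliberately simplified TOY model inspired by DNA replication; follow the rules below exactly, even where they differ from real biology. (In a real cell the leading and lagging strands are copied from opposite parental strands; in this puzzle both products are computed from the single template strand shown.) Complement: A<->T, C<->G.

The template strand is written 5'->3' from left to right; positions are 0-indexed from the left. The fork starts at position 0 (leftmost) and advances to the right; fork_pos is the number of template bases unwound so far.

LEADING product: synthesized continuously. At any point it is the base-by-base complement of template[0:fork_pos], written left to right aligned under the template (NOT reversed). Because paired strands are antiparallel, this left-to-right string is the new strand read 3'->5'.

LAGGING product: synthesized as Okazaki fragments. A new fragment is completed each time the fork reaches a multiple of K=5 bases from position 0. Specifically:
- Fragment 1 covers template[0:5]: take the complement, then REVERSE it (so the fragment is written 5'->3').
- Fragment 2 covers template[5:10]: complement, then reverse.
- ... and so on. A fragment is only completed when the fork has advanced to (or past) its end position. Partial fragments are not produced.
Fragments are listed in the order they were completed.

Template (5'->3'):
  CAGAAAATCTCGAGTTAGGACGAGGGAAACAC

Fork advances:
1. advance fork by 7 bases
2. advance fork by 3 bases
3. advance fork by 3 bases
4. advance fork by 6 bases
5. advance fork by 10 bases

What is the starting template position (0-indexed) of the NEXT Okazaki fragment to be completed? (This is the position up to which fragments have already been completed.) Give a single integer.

Step 1: advance 7 -> fork_pos = 0 + 7 = 7. Reached multiple(s) of 5: 5 -> fragment 1 completed (1 total).
Step 2: advance 3 -> fork_pos = 7 + 3 = 10. Reached multiple(s) of 5: 10 -> fragment 2 completed (2 total).
Step 3: advance 3 -> fork_pos = 10 + 3 = 13. Next multiple of 5 is 15 (not reached); still 2 fragment(s).
Step 4: advance 6 -> fork_pos = 13 + 6 = 19. Reached multiple(s) of 5: 15 -> fragment 3 completed (3 total).
Step 5: advance 10 -> fork_pos = 19 + 10 = 29. Reached multiple(s) of 5: 20, 25 -> fragments 4-5 completed (5 total).
5 fragment(s) completed, covering template[0:25] (5 x 5 = 25). The next fragment, fragment 6, covers template[25:30], so it starts at position 25.

Answer: 25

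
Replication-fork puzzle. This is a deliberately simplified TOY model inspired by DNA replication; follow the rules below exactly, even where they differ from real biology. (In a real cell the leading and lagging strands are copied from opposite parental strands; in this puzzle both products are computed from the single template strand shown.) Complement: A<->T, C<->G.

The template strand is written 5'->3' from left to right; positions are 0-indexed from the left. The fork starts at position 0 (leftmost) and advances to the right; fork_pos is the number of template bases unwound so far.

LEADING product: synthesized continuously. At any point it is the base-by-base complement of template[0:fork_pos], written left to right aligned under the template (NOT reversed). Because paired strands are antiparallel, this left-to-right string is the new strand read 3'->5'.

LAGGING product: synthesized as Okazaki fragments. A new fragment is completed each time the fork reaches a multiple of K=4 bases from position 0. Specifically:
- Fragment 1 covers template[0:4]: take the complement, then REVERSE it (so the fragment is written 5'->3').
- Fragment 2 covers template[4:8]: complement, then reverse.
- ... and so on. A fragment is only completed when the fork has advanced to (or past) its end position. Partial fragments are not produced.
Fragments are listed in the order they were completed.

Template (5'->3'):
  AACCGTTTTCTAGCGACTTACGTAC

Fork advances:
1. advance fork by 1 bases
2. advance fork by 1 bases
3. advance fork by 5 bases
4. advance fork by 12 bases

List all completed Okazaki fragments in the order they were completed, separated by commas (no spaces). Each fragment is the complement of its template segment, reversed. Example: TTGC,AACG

Step 1: advance 1 -> fork_pos = 0 + 1 = 1. Next multiple of 4 is 4 (not reached); still 0 fragment(s).
Step 2: advance 1 -> fork_pos = 1 + 1 = 2. Next multiple of 4 is 4 (not reached); still 0 fragment(s).
Step 3: advance 5 -> fork_pos = 2 + 5 = 7. Reached multiple(s) of 4: 4 -> fragment 1 completed (1 total).
Step 4: advance 12 -> fork_pos = 7 + 12 = 19. Reached multiple(s) of 4: 8, 12, 16 -> fragments 2-4 completed (4 total).
Final fork_pos = 19, so 4 fragment(s) are complete. Build each: template segment -> complement -> reverse.
Fragment 1: template[0:4] = AACC -> complement TTGG -> reversed GGTT
Fragment 2: template[4:8] = GTTT -> complement CAAA -> reversed AAAC
Fragment 3: template[8:12] = TCTA -> complement AGAT -> reversed TAGA
Fragment 4: template[12:16] = GCGA -> complement CGCT -> reversed TCGC

Answer: GGTT,AAAC,TAGA,TCGC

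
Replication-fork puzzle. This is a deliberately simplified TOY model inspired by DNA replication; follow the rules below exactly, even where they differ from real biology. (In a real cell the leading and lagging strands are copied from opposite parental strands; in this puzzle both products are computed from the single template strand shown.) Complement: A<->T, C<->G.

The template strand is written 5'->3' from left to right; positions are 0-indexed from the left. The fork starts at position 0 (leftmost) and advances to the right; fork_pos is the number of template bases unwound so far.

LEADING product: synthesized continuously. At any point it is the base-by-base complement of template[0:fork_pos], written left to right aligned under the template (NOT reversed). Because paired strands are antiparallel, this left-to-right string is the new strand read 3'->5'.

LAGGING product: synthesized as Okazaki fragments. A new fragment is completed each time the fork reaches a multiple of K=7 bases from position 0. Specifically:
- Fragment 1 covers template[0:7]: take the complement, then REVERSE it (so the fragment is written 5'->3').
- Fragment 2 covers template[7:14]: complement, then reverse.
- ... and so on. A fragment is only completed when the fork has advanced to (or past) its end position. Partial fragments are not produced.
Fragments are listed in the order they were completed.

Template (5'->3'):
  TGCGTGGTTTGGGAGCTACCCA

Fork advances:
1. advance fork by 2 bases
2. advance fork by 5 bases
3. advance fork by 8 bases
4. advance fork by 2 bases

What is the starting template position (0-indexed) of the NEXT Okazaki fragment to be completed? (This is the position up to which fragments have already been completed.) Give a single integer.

Answer: 14

Derivation:
Step 1: advance 2 -> fork_pos = 0 + 2 = 2. Next multiple of 7 is 7 (not reached); still 0 fragment(s).
Step 2: advance 5 -> fork_pos = 2 + 5 = 7. Reached multiple(s) of 7: 7 -> fragment 1 completed (1 total).
Step 3: advance 8 -> fork_pos = 7 + 8 = 15. Reached multiple(s) of 7: 14 -> fragment 2 completed (2 total).
Step 4: advance 2 -> fork_pos = 15 + 2 = 17. Next multiple of 7 is 21 (not reached); still 2 fragment(s).
2 fragment(s) completed, covering template[0:14] (2 x 7 = 14). The next fragment, fragment 3, covers template[14:21], so it starts at position 14.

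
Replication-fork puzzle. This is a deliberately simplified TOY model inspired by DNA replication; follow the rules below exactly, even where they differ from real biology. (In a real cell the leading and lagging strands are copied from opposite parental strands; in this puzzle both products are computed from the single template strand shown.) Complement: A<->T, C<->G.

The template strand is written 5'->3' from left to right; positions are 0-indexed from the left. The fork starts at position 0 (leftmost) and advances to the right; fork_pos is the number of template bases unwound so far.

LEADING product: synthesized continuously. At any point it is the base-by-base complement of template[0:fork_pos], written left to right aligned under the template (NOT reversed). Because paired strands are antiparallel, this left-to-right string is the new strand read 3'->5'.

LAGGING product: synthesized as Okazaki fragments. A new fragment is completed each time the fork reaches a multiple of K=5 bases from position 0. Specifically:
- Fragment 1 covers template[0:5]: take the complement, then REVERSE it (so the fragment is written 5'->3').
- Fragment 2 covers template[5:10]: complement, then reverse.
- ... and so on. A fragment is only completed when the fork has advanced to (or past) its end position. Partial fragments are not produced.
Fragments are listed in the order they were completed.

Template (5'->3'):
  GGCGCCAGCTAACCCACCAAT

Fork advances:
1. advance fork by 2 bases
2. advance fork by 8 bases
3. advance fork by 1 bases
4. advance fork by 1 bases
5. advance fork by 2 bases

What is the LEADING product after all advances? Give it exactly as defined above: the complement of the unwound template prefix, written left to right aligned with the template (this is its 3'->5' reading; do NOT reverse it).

Step 1: advance 2 -> fork_pos = 0 + 2 = 2.
Step 2: advance 8 -> fork_pos = 2 + 8 = 10.
Step 3: advance 1 -> fork_pos = 10 + 1 = 11.
Step 4: advance 1 -> fork_pos = 11 + 1 = 12.
Step 5: advance 2 -> fork_pos = 12 + 2 = 14.
Unwound prefix: template[0:14] = GGCGCCAGCTAACC
Complement it base by base (A<->T, C<->G), keeping left-to-right order:
  [0:5] GGCGC -> CCGCG
  [5:10] CAGCT -> GTCGA
  [10:14] AACC -> TTGG
Concatenate: CCGCGGTCGATTGG (length 14; written aligned with the template, i.e. 3'->5').

Answer: CCGCGGTCGATTGG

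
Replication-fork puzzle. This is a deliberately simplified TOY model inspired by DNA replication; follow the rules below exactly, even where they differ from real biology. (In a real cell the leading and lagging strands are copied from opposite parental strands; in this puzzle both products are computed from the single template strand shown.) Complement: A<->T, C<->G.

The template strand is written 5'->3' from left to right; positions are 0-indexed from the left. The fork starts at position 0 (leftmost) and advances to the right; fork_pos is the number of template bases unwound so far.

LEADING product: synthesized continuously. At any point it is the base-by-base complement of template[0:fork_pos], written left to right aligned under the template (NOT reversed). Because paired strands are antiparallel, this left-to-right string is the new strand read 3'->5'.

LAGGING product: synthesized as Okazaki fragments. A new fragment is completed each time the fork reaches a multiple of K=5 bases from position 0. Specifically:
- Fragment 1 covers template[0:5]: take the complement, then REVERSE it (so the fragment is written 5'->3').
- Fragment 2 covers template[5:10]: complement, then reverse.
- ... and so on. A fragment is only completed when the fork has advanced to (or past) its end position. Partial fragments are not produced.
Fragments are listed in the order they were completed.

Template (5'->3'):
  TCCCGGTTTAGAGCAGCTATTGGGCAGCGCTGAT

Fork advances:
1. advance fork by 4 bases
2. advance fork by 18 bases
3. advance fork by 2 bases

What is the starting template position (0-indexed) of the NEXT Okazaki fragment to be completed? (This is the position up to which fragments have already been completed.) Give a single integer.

Answer: 20

Derivation:
Step 1: advance 4 -> fork_pos = 0 + 4 = 4. Next multiple of 5 is 5 (not reached); still 0 fragment(s).
Step 2: advance 18 -> fork_pos = 4 + 18 = 22. Reached multiple(s) of 5: 5, 10, 15, 20 -> fragments 1-4 completed (4 total).
Step 3: advance 2 -> fork_pos = 22 + 2 = 24. Next multiple of 5 is 25 (not reached); still 4 fragment(s).
4 fragment(s) completed, covering template[0:20] (4 x 5 = 20). The next fragment, fragment 5, covers template[20:25], so it starts at position 20.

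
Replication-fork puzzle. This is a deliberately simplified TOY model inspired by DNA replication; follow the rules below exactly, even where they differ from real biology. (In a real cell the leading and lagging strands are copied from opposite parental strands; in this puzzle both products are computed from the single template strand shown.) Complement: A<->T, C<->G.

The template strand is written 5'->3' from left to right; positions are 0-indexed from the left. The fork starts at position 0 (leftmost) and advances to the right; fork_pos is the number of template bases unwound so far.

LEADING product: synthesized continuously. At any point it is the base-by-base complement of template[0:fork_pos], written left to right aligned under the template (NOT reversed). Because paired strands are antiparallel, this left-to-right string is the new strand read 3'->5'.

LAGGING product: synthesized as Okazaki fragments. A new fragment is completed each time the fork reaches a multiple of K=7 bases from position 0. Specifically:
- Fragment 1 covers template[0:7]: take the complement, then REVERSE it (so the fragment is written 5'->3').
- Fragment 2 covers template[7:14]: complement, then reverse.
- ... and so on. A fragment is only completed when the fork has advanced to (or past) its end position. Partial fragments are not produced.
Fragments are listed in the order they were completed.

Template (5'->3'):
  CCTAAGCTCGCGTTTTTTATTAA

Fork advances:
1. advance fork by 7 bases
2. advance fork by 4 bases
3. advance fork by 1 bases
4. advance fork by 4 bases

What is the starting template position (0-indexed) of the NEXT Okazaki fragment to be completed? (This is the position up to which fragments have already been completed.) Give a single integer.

Answer: 14

Derivation:
Step 1: advance 7 -> fork_pos = 0 + 7 = 7. Reached multiple(s) of 7: 7 -> fragment 1 completed (1 total).
Step 2: advance 4 -> fork_pos = 7 + 4 = 11. Next multiple of 7 is 14 (not reached); still 1 fragment(s).
Step 3: advance 1 -> fork_pos = 11 + 1 = 12. Next multiple of 7 is 14 (not reached); still 1 fragment(s).
Step 4: advance 4 -> fork_pos = 12 + 4 = 16. Reached multiple(s) of 7: 14 -> fragment 2 completed (2 total).
2 fragment(s) completed, covering template[0:14] (2 x 7 = 14). The next fragment, fragment 3, covers template[14:21], so it starts at position 14.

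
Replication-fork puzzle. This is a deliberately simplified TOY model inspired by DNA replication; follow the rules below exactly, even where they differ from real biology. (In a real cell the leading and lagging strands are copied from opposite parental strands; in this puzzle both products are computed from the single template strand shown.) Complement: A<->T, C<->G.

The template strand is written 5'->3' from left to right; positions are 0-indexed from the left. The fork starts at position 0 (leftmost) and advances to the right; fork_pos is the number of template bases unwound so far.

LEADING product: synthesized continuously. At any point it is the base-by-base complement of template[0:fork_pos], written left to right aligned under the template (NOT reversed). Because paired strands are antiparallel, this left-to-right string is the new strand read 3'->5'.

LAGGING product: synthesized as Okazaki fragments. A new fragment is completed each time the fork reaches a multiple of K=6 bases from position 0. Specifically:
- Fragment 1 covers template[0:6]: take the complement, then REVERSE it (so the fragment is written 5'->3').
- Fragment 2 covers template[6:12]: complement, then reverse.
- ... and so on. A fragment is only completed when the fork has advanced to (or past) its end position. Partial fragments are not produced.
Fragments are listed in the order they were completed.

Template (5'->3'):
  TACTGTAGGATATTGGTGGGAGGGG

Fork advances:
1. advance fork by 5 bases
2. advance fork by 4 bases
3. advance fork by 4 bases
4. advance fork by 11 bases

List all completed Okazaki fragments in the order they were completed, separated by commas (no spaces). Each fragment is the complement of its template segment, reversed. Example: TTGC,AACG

Step 1: advance 5 -> fork_pos = 0 + 5 = 5. Next multiple of 6 is 6 (not reached); still 0 fragment(s).
Step 2: advance 4 -> fork_pos = 5 + 4 = 9. Reached multiple(s) of 6: 6 -> fragment 1 completed (1 total).
Step 3: advance 4 -> fork_pos = 9 + 4 = 13. Reached multiple(s) of 6: 12 -> fragment 2 completed (2 total).
Step 4: advance 11 -> fork_pos = 13 + 11 = 24. Reached multiple(s) of 6: 18, 24 -> fragments 3-4 completed (4 total).
Final fork_pos = 24, so 4 fragment(s) are complete. Build each: template segment -> complement -> reverse.
Fragment 1: template[0:6] = TACTGT -> complement ATGACA -> reversed ACAGTA
Fragment 2: template[6:12] = AGGATA -> complement TCCTAT -> reversed TATCCT
Fragment 3: template[12:18] = TTGGTG -> complement AACCAC -> reversed CACCAA
Fragment 4: template[18:24] = GGAGGG -> complement CCTCCC -> reversed CCCTCC

Answer: ACAGTA,TATCCT,CACCAA,CCCTCC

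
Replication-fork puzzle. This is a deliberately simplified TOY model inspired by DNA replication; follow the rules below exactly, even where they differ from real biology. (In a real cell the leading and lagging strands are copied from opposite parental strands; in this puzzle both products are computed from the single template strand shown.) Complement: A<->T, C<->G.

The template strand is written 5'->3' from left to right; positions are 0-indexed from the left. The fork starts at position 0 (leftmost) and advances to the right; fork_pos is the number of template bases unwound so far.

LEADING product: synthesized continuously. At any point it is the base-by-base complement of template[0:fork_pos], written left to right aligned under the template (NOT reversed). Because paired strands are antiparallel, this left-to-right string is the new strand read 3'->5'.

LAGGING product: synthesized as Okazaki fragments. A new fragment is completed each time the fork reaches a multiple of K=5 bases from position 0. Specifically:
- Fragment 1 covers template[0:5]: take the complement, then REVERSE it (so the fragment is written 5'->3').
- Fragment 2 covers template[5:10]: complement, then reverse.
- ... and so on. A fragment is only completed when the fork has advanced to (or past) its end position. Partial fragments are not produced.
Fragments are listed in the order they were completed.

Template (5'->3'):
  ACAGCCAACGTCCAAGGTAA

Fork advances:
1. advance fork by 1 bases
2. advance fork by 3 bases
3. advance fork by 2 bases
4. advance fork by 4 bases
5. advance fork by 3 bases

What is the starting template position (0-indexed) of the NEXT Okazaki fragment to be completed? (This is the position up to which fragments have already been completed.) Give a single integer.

Answer: 10

Derivation:
Step 1: advance 1 -> fork_pos = 0 + 1 = 1. Next multiple of 5 is 5 (not reached); still 0 fragment(s).
Step 2: advance 3 -> fork_pos = 1 + 3 = 4. Next multiple of 5 is 5 (not reached); still 0 fragment(s).
Step 3: advance 2 -> fork_pos = 4 + 2 = 6. Reached multiple(s) of 5: 5 -> fragment 1 completed (1 total).
Step 4: advance 4 -> fork_pos = 6 + 4 = 10. Reached multiple(s) of 5: 10 -> fragment 2 completed (2 total).
Step 5: advance 3 -> fork_pos = 10 + 3 = 13. Next multiple of 5 is 15 (not reached); still 2 fragment(s).
2 fragment(s) completed, covering template[0:10] (2 x 5 = 10). The next fragment, fragment 3, covers template[10:15], so it starts at position 10.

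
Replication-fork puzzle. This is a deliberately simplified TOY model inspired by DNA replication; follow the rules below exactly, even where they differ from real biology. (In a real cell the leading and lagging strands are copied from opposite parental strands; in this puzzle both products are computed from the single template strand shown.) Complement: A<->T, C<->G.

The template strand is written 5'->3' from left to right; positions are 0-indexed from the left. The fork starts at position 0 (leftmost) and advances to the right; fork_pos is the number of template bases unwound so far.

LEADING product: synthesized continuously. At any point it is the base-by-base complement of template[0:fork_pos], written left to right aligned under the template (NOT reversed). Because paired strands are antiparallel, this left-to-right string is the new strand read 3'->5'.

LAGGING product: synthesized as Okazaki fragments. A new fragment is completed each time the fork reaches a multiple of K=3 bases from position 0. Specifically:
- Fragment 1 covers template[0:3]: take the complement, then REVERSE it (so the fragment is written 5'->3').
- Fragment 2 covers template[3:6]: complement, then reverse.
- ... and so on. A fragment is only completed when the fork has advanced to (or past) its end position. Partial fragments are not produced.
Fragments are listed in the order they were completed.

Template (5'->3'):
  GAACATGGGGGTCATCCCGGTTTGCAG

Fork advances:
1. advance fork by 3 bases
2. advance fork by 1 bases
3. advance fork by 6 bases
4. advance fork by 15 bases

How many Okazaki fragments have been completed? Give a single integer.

Step 1: advance 3 -> fork_pos = 0 + 3 = 3. Reached multiple(s) of 3: 3 -> fragment 1 completed (1 total).
Step 2: advance 1 -> fork_pos = 3 + 1 = 4. Next multiple of 3 is 6 (not reached); still 1 fragment(s).
Step 3: advance 6 -> fork_pos = 4 + 6 = 10. Reached multiple(s) of 3: 6, 9 -> fragments 2-3 completed (3 total).
Step 4: advance 15 -> fork_pos = 10 + 15 = 25. Reached multiple(s) of 3: 12, 15, 18, 21, 24 -> fragments 4-8 completed (8 total).
Check: final fork_pos = 25; the multiples of 3 that are <= 25 are 3..24 -> 25 // 3 = 8 completed fragment(s).

Answer: 8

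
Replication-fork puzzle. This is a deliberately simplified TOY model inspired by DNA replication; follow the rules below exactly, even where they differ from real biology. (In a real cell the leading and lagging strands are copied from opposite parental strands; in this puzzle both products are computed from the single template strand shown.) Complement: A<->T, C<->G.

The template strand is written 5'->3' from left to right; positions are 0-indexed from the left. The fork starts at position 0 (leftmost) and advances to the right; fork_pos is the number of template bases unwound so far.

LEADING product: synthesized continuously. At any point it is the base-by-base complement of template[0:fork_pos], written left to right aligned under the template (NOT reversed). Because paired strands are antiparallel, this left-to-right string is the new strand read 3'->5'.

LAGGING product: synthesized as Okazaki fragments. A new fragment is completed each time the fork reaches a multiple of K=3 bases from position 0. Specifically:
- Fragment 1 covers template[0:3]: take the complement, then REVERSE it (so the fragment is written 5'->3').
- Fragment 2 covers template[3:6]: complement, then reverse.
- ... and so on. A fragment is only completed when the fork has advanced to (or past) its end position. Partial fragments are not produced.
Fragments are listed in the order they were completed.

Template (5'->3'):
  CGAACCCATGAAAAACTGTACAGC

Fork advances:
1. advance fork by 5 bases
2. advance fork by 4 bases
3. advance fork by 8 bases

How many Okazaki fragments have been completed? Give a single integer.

Step 1: advance 5 -> fork_pos = 0 + 5 = 5. Reached multiple(s) of 3: 3 -> fragment 1 completed (1 total).
Step 2: advance 4 -> fork_pos = 5 + 4 = 9. Reached multiple(s) of 3: 6, 9 -> fragments 2-3 completed (3 total).
Step 3: advance 8 -> fork_pos = 9 + 8 = 17. Reached multiple(s) of 3: 12, 15 -> fragments 4-5 completed (5 total).
Check: final fork_pos = 17; the multiples of 3 that are <= 17 are 3..15 -> 17 // 3 = 5 completed fragment(s).

Answer: 5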